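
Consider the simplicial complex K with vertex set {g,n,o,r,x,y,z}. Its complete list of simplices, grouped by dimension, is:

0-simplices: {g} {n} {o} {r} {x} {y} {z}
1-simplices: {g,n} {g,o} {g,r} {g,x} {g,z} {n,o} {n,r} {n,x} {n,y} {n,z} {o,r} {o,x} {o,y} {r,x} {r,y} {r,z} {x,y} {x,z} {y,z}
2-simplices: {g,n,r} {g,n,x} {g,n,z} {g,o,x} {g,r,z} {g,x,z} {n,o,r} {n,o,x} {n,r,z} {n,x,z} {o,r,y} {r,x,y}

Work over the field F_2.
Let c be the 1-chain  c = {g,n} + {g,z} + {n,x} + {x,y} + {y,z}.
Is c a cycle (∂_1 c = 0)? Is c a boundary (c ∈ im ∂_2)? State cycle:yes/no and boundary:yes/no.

n_0=7 n_1=19 n_2=12  [Z2]
∂1: piv[gn,go,gr,gx,gz,ny] rk=6  ker:no,nr,nx,nz,or,ox,oy,rx,ry,rz,xy,xz,yz
∂2: piv[gnr,gnx,gnz,gox,grz,gxz,nor,nox,ory,rxy] rk=10  ker:nrz,nxz
∂1c = 0
c vs im∂2: residual ≠ 0 ⇒ not boundary

cycle:yes boundary:no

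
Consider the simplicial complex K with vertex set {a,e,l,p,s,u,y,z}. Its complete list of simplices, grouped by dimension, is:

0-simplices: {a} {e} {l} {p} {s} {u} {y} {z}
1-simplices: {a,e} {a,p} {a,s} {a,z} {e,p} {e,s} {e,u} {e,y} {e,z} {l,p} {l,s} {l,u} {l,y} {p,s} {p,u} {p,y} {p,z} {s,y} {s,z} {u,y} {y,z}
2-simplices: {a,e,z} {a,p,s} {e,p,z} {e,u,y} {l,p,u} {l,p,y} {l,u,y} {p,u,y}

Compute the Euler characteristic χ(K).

χ(K)=-5

n_0=8 n_1=21 n_2=8
χ=+8−21+8=-5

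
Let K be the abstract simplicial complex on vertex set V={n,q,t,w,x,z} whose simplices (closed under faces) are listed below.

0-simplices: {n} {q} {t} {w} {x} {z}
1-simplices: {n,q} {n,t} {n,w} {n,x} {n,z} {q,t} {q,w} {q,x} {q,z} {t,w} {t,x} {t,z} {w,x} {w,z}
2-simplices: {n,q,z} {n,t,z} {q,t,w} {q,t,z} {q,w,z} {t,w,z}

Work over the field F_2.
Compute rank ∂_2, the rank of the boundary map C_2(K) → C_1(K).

rank∂_2=5

n_0=6 n_1=14 n_2=6  [Z2]
∂1: piv[nq,nt,nw,nx,nz] rk=5  ker:qt,qw,qx,qz,tw,tx,tz,wx,wz
∂2: piv[nqz,ntz,qtw,qtz,qwz] rk=5  ker:twz
rk∂_2=5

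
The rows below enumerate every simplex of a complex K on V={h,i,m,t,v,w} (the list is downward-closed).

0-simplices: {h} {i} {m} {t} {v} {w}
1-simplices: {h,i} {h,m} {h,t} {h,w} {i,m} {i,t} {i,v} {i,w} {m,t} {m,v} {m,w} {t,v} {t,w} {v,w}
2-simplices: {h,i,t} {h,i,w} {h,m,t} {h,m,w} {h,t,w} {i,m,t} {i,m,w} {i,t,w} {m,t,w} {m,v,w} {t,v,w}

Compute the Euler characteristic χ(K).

χ(K)=3

n_0=6 n_1=14 n_2=11
χ=+6−14+11=3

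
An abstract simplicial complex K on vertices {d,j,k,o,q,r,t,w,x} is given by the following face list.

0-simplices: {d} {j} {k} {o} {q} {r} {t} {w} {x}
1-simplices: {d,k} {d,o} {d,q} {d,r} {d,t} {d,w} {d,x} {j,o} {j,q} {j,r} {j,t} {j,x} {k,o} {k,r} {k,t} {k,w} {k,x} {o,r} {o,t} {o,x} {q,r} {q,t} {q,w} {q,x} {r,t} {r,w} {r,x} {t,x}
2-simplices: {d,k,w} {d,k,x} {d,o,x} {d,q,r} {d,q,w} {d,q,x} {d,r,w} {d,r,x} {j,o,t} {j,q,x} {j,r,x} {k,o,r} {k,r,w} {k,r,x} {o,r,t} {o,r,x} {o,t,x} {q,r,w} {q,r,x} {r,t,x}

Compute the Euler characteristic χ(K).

χ(K)=1

n_0=9 n_1=28 n_2=20
χ=+9−28+20=1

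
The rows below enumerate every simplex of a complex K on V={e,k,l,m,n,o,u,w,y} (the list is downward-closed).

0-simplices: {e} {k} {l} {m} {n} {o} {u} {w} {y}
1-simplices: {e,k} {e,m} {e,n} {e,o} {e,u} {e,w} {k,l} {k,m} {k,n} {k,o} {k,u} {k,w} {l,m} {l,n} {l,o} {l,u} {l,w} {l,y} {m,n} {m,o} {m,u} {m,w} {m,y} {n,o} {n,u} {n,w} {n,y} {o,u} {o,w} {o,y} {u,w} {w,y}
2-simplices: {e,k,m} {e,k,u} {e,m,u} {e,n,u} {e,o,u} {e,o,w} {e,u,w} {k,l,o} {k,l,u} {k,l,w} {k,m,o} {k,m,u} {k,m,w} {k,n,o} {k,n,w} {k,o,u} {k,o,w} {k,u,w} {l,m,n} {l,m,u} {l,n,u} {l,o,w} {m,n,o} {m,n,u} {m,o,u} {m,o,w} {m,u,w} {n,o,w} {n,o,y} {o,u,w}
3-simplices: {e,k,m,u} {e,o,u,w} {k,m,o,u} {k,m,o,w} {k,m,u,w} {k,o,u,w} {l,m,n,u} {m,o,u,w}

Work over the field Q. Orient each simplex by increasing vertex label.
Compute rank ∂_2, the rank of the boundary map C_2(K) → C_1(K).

rank∂_2=21

n_0=9 n_1=32 n_2=30 n_3=8  [Q]
∂1: piv[ek,em,en,eo,eu,ew,kl,ly] rk=8  ker:km,kn,ko,ku,kw,lm,ln,lo,lu,lw,mn,mo,mu,mw,my,no,nu,nw,ny,ou,ow,oy,uw,wy
∂2: piv[ekm,eku,emu,enu,eou,eow,euw,klo,klu,klw,kmo,kmw,kno,knw,kou,kow,lmn,lmu,lnu,mno,noy] rk=21  ker:kmu,kuw,low,mnu,mou,mow,muw,now,ouw
∂3: piv[ekmu,eouw,kmou,kmow,kmuw,kouw,lmnu] rk=7  ker:mouw
rk∂_2=21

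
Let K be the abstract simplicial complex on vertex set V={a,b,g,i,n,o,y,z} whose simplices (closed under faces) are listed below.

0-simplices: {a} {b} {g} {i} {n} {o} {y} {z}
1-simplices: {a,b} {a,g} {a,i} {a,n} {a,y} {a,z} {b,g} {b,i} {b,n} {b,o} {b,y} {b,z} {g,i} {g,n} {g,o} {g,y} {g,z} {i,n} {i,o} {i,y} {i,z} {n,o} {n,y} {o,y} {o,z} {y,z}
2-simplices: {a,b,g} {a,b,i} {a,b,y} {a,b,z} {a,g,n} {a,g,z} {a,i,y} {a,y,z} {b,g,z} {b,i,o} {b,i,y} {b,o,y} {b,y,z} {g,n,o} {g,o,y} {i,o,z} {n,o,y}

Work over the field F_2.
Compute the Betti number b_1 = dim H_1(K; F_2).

b_1=5

n_0=8 n_1=26 n_2=17  [Z2]
∂1: piv[ab,ag,ai,an,ay,az,bo] rk=7  ker:bg,bi,bn,by,bz,gi,gn,go,gy,gz,in,io,iy,iz,no,ny,oy,oz,yz
∂2: piv[abg,abi,aby,abz,agn,agz,aiy,ayz,bio,boy,gno,goy,ioz,noy] rk=14  ker:bgz,biy,byz
b_1=(26−7)−14=5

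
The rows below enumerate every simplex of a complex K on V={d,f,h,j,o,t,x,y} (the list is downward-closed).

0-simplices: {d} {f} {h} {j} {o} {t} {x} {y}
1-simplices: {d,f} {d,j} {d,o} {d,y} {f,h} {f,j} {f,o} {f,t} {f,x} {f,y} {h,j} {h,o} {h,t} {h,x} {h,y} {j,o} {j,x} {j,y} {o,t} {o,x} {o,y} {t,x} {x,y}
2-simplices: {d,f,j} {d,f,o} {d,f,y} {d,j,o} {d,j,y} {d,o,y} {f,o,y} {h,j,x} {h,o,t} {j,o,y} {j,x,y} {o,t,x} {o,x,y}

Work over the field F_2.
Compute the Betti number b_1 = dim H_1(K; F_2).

n_0=8 n_1=23 n_2=13  [Z2]
∂1: piv[df,dj,do,dy,fh,ft,fx] rk=7  ker:fj,fo,fy,hj,ho,ht,hx,hy,jo,jx,jy,ot,ox,oy,tx,xy
∂2: piv[dfj,dfo,dfy,djo,djy,doy,hjx,hot,jxy,otx,oxy] rk=11  ker:foy,joy
b_1=(23−7)−11=5

b_1=5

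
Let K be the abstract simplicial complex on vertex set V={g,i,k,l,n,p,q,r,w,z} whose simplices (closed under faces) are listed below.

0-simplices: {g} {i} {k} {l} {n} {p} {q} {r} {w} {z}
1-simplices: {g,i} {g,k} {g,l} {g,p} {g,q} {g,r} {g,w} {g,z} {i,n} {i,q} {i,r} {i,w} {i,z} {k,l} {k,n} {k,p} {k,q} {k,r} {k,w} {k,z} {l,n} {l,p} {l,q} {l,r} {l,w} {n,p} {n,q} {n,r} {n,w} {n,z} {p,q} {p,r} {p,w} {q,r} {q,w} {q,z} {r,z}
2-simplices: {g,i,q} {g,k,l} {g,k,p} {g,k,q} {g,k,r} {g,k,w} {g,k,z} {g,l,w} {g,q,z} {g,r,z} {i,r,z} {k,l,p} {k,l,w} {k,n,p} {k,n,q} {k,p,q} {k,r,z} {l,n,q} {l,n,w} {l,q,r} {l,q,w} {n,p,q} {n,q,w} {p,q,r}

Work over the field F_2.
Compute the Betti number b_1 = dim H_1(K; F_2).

b_1=8

n_0=10 n_1=37 n_2=24  [Z2]
∂1: piv[gi,gk,gl,gp,gq,gr,gw,gz,in] rk=9  ker:iq,ir,iw,iz,kl,kn,kp,kq,kr,kw,kz,ln,lp,lq,lr,lw,np,nq,nr,nw,nz,pq,pr,pw,qr,qw,qz,rz
∂2: piv[giq,gkl,gkp,gkq,gkr,gkw,gkz,glw,gqz,grz,irz,klp,knp,knq,kpq,lnq,lnw,lqr,lqw,pqr] rk=20  ker:klw,krz,npq,nqw
b_1=(37−9)−20=8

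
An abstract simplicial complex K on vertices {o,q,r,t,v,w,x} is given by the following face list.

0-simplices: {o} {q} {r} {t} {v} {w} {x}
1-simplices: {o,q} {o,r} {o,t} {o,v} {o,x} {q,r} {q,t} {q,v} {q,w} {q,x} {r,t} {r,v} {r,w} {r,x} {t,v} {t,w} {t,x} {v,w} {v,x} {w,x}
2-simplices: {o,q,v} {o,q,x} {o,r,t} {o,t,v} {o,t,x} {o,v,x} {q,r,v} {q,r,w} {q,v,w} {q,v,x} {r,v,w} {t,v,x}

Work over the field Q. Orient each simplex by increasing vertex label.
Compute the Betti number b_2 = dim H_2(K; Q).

b_2=3

n_0=7 n_1=20 n_2=12  [Q]
∂1: piv[oq,or,ot,ov,ox,qw] rk=6  ker:qr,qt,qv,qx,rt,rv,rw,rx,tv,tw,tx,vw,vx,wx
∂2: piv[oqv,oqx,ort,otv,otx,ovx,qrv,qrw,qvw] rk=9  ker:qvx,rvw,tvx
b_2=(12−9)−0=3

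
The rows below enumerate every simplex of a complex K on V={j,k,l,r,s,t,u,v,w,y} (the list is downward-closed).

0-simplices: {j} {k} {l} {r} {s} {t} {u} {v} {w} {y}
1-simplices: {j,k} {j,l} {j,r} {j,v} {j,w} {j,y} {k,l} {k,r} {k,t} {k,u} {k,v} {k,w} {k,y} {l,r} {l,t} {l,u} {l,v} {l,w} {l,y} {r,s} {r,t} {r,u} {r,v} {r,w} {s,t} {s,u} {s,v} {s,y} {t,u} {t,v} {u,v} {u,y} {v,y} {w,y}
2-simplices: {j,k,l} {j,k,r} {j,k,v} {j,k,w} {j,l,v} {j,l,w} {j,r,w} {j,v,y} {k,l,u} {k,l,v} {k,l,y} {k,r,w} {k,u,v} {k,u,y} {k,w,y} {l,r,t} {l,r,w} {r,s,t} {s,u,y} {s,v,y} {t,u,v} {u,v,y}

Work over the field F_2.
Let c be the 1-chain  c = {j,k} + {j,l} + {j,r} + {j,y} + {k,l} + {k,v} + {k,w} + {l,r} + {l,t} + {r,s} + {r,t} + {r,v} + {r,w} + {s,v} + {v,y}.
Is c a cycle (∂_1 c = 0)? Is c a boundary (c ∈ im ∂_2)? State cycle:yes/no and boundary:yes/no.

cycle:yes boundary:no

n_0=10 n_1=34 n_2=22  [Z2]
∂1: piv[jk,jl,jr,jv,jw,jy,kt,ku,rs] rk=9  ker:kl,kr,kv,kw,ky,lr,lt,lu,lv,lw,ly,rt,ru,rv,rw,st,su,sv,sy,tu,tv,uv,uy,vy,wy
∂2: piv[jkl,jkr,jkv,jkw,jlv,jlw,jrw,jvy,klu,kly,kuv,kuy,kwy,lrt,lrw,rst,suy,svy,tuv,uvy] rk=20  ker:klv,krw
∂1c = 0
c vs im∂2: residual ≠ 0 ⇒ not boundary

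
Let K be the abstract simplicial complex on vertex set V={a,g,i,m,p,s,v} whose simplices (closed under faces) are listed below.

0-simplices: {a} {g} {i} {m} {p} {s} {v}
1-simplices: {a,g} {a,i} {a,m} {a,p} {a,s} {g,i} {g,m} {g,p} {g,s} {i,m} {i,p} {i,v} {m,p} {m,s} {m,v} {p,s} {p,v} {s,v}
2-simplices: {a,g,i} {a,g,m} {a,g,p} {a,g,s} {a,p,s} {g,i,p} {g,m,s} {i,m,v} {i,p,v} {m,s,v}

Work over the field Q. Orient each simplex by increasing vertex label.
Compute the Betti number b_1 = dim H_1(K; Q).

b_1=2

n_0=7 n_1=18 n_2=10  [Q]
∂1: piv[ag,ai,am,ap,as,iv] rk=6  ker:gi,gm,gp,gs,im,ip,mp,ms,mv,ps,pv,sv
∂2: piv[agi,agm,agp,ags,aps,gip,gms,imv,ipv,msv] rk=10
b_1=(18−6)−10=2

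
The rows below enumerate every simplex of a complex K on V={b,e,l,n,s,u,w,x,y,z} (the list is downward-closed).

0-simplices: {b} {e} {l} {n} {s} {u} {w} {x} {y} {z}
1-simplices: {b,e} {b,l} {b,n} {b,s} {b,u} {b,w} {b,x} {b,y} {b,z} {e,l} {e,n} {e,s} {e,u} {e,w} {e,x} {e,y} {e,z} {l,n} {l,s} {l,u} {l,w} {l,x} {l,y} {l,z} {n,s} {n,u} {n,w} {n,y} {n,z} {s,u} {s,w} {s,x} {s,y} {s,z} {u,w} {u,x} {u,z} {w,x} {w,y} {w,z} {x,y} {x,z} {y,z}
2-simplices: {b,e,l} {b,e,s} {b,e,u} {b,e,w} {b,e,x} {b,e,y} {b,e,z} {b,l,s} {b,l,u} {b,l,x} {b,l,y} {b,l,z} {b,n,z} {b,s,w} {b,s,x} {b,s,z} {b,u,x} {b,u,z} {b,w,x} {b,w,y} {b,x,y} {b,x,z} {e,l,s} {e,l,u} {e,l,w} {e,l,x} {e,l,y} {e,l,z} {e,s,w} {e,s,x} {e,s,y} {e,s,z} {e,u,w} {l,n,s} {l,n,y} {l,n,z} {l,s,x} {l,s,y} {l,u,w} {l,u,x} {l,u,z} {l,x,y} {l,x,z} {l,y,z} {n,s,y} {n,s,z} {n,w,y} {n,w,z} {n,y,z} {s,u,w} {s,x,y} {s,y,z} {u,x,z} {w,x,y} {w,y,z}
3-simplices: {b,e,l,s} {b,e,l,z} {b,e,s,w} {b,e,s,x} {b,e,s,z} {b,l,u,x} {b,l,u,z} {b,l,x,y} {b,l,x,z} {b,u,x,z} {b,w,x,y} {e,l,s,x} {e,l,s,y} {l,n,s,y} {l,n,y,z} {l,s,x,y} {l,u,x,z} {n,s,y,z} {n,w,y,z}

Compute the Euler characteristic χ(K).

χ(K)=3

n_0=10 n_1=43 n_2=55 n_3=19
χ=+10−43+55−19=3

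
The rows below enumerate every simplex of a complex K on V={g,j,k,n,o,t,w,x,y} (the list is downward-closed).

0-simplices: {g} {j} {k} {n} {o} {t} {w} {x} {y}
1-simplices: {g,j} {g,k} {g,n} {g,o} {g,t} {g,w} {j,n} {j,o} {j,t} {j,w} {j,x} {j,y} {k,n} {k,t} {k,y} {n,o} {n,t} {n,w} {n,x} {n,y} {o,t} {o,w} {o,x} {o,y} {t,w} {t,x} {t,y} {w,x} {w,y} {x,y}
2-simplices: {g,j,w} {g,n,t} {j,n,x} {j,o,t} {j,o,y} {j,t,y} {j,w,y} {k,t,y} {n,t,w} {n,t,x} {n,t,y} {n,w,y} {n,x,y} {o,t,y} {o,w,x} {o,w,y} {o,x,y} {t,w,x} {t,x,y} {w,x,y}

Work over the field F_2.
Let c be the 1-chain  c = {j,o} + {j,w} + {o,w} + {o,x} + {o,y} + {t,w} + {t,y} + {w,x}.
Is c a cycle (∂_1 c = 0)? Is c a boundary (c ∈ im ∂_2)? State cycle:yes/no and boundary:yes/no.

n_0=9 n_1=30 n_2=20  [Z2]
∂1: piv[gj,gk,gn,go,gt,gw,jx,jy] rk=8  ker:jn,jo,jt,jw,kn,kt,ky,no,nt,nw,nx,ny,ot,ow,ox,oy,tw,tx,ty,wx,wy,xy
∂2: piv[gjw,gnt,jnx,jot,joy,jty,jwy,kty,ntw,ntx,nty,nwy,nxy,owx,owy,oxy] rk=16  ker:oty,twx,txy,wxy
∂1c = 0
c vs im∂2: reduces to 0 ⇒ boundary

cycle:yes boundary:yes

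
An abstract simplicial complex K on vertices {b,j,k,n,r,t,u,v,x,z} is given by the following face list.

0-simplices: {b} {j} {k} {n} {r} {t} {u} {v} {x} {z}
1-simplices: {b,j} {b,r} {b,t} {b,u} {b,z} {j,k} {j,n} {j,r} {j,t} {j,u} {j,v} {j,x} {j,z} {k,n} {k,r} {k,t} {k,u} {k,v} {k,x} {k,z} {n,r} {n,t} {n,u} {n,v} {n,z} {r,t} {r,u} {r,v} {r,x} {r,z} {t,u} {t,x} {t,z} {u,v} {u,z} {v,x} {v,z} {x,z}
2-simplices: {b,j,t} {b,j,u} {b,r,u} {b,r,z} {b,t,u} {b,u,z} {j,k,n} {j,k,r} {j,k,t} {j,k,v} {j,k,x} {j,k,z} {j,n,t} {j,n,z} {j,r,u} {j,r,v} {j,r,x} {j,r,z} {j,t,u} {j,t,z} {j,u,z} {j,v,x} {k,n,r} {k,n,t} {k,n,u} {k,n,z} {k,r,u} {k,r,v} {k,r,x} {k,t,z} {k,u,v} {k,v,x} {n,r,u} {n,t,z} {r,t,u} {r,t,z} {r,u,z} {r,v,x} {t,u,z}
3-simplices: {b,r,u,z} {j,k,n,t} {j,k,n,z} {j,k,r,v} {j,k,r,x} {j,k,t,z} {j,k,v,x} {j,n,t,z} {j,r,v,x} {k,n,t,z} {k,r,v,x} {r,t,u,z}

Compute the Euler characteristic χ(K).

χ(K)=-1

n_0=10 n_1=38 n_2=39 n_3=12
χ=+10−38+39−12=-1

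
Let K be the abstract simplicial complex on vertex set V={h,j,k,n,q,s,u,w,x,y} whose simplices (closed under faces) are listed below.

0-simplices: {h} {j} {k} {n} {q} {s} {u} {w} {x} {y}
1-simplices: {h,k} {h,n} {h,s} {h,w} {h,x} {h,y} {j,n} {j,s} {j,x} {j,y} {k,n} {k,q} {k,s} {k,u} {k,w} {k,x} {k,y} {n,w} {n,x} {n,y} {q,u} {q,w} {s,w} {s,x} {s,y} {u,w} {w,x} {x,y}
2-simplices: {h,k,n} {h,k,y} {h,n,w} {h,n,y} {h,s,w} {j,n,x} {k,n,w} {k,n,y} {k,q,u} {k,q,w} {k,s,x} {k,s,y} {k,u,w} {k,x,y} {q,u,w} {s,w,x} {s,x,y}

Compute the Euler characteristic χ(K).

χ(K)=-1

n_0=10 n_1=28 n_2=17
χ=+10−28+17=-1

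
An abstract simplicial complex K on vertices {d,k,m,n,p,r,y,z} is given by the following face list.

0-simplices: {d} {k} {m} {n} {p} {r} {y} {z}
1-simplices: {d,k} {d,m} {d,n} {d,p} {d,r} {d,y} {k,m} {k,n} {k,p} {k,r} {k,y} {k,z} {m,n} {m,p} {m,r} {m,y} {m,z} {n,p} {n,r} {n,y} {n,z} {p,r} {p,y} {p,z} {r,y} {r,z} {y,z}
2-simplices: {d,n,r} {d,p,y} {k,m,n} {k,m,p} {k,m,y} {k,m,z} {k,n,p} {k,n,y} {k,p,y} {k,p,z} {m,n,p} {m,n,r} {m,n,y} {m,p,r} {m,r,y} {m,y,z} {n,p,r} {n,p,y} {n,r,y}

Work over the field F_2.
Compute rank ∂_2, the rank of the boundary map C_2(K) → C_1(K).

n_0=8 n_1=27 n_2=19  [Z2]
∂1: piv[dk,dm,dn,dp,dr,dy,kz] rk=7  ker:km,kn,kp,kr,ky,mn,mp,mr,my,mz,np,nr,ny,nz,pr,py,pz,ry,rz,yz
∂2: piv[dnr,dpy,kmn,kmp,kmy,kmz,knp,kny,kpy,kpz,mnr,mpr,mry,myz] rk=14  ker:mnp,mny,npr,npy,nry
rk∂_2=14

rank∂_2=14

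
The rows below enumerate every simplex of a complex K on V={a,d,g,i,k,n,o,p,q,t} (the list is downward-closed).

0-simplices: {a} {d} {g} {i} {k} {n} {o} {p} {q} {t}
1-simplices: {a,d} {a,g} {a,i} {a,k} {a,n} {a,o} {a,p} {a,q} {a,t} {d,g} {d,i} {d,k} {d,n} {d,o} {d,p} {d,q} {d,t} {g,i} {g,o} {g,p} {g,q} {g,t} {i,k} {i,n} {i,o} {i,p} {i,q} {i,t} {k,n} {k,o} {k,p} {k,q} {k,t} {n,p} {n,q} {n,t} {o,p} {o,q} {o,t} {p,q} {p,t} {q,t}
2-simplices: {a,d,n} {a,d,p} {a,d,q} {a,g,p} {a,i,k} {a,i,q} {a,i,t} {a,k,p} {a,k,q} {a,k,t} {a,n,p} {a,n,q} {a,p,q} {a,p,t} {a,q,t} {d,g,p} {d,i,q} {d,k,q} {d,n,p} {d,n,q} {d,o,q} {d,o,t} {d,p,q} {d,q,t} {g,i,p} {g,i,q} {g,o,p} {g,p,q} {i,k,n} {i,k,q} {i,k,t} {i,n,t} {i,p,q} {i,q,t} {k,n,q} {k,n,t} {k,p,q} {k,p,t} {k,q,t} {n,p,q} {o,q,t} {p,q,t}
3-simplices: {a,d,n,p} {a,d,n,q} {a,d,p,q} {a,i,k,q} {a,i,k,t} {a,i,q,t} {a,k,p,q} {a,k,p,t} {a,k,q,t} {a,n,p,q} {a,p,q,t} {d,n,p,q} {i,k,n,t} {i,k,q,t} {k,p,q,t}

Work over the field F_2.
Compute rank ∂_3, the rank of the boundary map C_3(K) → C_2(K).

n_0=10 n_1=42 n_2=42 n_3=15  [Z2]
∂1: piv[ad,ag,ai,ak,an,ao,ap,aq,at] rk=9  ker:dg,di,dk,dn,do,dp,dq,dt,gi,go,gp,gq,gt,ik,in,io,ip,iq,it,kn,ko,kp,kq,kt,np,nq,nt,op,oq,ot,pq,pt,qt
∂2: piv[adn,adp,adq,agp,aik,aiq,ait,akp,akq,akt,anp,anq,apq,apt,aqt,dgp,diq,dkq,doq,dot,dqt,gip,giq,gop,gpq,ikn,int,knq] rk=28  ker:dnp,dnq,dpq,ikq,ikt,ipq,iqt,knt,kpq,kpt,kqt,npq,oqt,pqt
∂3: piv[adnp,adnq,adpq,aikq,aikt,aiqt,akpq,akpt,akqt,anpq,apqt,iknt] rk=12  ker:dnpq,ikqt,kpqt
rk∂_3=12

rank∂_3=12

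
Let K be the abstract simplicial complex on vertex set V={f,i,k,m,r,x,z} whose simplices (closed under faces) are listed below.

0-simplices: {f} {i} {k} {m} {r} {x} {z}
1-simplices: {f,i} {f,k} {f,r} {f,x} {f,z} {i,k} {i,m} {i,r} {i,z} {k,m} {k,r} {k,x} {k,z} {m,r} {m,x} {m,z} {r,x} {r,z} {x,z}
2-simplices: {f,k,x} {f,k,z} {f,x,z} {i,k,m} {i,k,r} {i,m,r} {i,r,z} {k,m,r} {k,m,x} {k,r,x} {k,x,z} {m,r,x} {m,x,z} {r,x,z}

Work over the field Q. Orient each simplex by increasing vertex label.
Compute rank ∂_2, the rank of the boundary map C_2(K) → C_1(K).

n_0=7 n_1=19 n_2=14  [Q]
∂1: piv[fi,fk,fr,fx,fz,im] rk=6  ker:ik,ir,iz,km,kr,kx,kz,mr,mx,mz,rx,rz,xz
∂2: piv[fkx,fkz,fxz,ikm,ikr,imr,irz,kmx,krx,mxz,rxz] rk=11  ker:kmr,kxz,mrx
rk∂_2=11

rank∂_2=11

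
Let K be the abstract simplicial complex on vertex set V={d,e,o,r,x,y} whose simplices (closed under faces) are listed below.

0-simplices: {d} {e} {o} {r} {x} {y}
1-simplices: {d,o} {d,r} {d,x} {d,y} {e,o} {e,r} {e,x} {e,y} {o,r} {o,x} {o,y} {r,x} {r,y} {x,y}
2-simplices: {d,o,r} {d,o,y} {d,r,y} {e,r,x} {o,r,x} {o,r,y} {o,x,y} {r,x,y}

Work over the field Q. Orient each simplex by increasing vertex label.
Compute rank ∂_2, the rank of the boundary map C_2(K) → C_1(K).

rank∂_2=6

n_0=6 n_1=14 n_2=8  [Q]
∂1: piv[do,dr,dx,dy,eo] rk=5  ker:er,ex,ey,or,ox,oy,rx,ry,xy
∂2: piv[dor,doy,dry,erx,orx,oxy] rk=6  ker:ory,rxy
rk∂_2=6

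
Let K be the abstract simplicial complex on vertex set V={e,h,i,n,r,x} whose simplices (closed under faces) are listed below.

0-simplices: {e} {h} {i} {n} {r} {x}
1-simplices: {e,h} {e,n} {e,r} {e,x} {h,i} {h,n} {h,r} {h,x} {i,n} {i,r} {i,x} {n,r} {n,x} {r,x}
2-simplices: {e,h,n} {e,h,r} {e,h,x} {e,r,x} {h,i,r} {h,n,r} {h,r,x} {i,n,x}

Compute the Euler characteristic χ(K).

χ(K)=0

n_0=6 n_1=14 n_2=8
χ=+6−14+8=0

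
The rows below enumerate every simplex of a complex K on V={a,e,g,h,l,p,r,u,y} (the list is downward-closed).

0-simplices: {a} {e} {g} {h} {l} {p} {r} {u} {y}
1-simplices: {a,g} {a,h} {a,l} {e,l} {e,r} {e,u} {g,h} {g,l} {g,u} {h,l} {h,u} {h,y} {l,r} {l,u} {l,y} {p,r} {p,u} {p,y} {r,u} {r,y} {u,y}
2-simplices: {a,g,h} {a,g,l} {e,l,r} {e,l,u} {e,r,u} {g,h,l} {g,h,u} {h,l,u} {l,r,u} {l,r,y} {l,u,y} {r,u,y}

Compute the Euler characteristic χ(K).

n_0=9 n_1=21 n_2=12
χ=+9−21+12=0

χ(K)=0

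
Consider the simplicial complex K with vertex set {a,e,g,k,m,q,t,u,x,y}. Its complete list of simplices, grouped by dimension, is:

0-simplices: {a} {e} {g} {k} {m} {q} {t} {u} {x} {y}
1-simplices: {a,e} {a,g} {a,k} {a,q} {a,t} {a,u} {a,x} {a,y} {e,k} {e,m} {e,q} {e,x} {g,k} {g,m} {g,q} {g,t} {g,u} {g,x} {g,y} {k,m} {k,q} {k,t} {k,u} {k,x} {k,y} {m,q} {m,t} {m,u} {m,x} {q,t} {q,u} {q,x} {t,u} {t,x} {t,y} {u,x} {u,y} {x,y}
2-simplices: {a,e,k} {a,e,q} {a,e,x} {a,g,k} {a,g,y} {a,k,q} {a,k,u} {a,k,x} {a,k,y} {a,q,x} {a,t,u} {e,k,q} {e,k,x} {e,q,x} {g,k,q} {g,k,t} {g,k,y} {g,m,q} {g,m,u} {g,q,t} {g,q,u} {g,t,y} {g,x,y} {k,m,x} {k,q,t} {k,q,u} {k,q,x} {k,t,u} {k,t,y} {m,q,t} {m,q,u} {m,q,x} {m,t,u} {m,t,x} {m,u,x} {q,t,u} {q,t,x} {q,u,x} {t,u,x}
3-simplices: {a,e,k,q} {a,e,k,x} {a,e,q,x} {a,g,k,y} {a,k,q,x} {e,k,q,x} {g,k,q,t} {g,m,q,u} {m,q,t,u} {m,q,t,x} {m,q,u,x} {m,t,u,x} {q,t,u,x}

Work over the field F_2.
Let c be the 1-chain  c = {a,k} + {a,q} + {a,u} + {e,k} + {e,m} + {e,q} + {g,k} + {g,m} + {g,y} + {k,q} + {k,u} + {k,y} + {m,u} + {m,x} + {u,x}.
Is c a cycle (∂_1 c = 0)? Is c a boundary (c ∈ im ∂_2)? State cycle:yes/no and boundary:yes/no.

cycle:no boundary:no

n_0=10 n_1=38 n_2=39 n_3=13  [Z2]
∂1: piv[ae,ag,ak,aq,at,au,ax,ay,em] rk=9  ker:ek,eq,ex,gk,gm,gq,gt,gu,gx,gy,km,kq,kt,ku,kx,ky,mq,mt,mu,mx,qt,qu,qx,tu,tx,ty,ux,uy,xy
∂2: piv[aek,aeq,aex,agk,agy,akq,aku,akx,aky,aqx,atu,gkq,gkt,gmq,gmu,gqt,gqu,gty,gxy,kmx,kqu,ktu,mqt,mqx,mtx,mux] rk=26  ker:ekq,ekx,eqx,gky,kqt,kqx,kty,mqu,mtu,qtu,qtx,qux,tux
∂3: piv[aekq,aekx,aeqx,agky,akqx,gkqt,gmqu,mqtu,mqtx,mqux,mtux] rk=11  ker:ekqx,qtux
∂1c = {a} + {e} + {g} + {q}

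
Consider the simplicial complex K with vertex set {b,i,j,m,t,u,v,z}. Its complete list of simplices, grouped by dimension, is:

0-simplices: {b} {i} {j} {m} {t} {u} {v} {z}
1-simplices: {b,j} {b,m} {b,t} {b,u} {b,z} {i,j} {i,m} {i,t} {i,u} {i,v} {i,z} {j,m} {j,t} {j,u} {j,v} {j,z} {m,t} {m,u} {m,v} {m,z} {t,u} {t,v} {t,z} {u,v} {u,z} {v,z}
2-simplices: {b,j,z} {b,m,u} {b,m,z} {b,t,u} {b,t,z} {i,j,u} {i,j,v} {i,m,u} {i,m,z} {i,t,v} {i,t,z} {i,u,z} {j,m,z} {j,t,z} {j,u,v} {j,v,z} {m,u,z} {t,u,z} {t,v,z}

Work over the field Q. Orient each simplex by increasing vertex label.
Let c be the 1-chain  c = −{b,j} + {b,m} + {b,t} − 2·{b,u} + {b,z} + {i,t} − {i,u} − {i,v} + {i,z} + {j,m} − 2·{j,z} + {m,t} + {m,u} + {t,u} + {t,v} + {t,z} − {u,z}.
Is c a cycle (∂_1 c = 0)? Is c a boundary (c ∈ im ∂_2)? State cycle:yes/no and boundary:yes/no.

cycle:yes boundary:no

n_0=8 n_1=26 n_2=19  [Q]
∂1: piv[bj,bm,bt,bu,bz,ij,iv] rk=7  ker:im,it,iu,iz,jm,jt,ju,jv,jz,mt,mu,mv,mz,tu,tv,tz,uv,uz,vz
∂2: piv[bjz,bmu,bmz,btu,btz,iju,ijv,imu,imz,itv,itz,iuz,jmz,jtz,juv,jvz,tvz] rk=17  ker:muz,tuz
∂1c = 0
c vs im∂2: residual ≠ 0 ⇒ not boundary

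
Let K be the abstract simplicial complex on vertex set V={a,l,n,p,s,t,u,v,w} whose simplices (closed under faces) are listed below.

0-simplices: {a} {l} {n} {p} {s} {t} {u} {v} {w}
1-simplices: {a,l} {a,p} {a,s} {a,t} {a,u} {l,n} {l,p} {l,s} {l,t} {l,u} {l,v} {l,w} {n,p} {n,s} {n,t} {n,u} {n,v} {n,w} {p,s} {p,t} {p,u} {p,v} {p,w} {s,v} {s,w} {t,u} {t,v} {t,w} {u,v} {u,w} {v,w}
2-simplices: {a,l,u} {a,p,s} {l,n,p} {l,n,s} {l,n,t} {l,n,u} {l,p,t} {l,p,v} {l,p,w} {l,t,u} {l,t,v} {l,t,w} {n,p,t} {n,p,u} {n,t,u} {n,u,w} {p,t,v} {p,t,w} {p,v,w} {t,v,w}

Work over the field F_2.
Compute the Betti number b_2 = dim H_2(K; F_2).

n_0=9 n_1=31 n_2=20  [Z2]
∂1: piv[al,ap,as,at,au,ln,lv,lw] rk=8  ker:lp,ls,lt,lu,np,ns,nt,nu,nv,nw,ps,pt,pu,pv,pw,sv,sw,tu,tv,tw,uv,uw,vw
∂2: piv[alu,aps,lnp,lns,lnt,lnu,lpt,lpv,lpw,ltu,ltv,ltw,npu,nuw,pvw] rk=15  ker:npt,ntu,ptv,ptw,tvw
b_2=(20−15)−0=5

b_2=5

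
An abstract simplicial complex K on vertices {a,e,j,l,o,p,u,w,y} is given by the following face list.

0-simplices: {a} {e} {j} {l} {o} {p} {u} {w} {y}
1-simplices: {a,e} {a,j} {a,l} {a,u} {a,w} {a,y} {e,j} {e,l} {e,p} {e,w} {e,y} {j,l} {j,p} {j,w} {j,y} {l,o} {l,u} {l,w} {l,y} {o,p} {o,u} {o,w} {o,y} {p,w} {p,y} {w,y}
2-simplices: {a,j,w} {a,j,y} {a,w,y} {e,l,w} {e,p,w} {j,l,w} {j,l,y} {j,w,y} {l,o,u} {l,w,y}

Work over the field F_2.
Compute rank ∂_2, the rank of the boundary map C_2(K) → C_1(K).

rank∂_2=8

n_0=9 n_1=26 n_2=10  [Z2]
∂1: piv[ae,aj,al,au,aw,ay,ep,lo] rk=8  ker:ej,el,ew,ey,jl,jp,jw,jy,lu,lw,ly,op,ou,ow,oy,pw,py,wy
∂2: piv[ajw,ajy,awy,elw,epw,jlw,jly,lou] rk=8  ker:jwy,lwy
rk∂_2=8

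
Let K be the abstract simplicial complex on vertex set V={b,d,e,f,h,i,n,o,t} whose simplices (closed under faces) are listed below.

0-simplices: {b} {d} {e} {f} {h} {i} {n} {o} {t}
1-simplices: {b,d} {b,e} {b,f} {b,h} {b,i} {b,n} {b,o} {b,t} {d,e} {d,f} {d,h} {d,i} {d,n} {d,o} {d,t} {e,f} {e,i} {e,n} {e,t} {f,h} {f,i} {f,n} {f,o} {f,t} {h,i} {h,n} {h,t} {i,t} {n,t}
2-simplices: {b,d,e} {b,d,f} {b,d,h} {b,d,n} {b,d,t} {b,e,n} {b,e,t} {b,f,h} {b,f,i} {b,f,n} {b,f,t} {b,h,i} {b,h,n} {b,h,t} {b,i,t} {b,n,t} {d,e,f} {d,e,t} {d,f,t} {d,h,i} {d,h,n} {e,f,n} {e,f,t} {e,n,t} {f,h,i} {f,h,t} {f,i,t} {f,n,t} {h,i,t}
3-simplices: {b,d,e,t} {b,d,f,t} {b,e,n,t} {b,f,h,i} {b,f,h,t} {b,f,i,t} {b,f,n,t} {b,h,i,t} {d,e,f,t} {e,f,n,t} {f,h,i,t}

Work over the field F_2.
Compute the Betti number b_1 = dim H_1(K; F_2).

b_1=3

n_0=9 n_1=29 n_2=29 n_3=11  [Z2]
∂1: piv[bd,be,bf,bh,bi,bn,bo,bt] rk=8  ker:de,df,dh,di,dn,do,dt,ef,ei,en,et,fh,fi,fn,fo,ft,hi,hn,ht,it,nt
∂2: piv[bde,bdf,bdh,bdn,bdt,ben,bet,bfh,bfi,bfn,bft,bhi,bhn,bht,bit,bnt,def,dhi] rk=18  ker:det,dft,dhn,efn,eft,ent,fhi,fht,fit,fnt,hit
∂3: piv[bdet,bdft,bent,bfhi,bfht,bfit,bfnt,bhit,deft,efnt] rk=10  ker:fhit
b_1=(29−8)−18=3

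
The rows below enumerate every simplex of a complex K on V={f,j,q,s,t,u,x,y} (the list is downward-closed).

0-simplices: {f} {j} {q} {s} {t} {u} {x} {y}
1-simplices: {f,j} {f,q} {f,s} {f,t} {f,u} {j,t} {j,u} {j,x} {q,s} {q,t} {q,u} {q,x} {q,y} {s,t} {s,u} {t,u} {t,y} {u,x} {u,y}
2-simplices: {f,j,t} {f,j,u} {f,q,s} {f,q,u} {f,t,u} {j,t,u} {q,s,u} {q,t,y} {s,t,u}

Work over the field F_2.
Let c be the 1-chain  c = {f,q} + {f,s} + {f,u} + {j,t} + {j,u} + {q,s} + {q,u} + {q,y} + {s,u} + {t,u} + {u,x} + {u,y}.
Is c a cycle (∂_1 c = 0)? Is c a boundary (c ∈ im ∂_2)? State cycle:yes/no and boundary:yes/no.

n_0=8 n_1=19 n_2=9  [Z2]
∂1: piv[fj,fq,fs,ft,fu,jx,qy] rk=7  ker:jt,ju,qs,qt,qu,qx,st,su,tu,ty,ux,uy
∂2: piv[fjt,fju,fqs,fqu,ftu,qsu,qty,stu] rk=8  ker:jtu
∂1c = {f} + {s} + {u} + {x}

cycle:no boundary:no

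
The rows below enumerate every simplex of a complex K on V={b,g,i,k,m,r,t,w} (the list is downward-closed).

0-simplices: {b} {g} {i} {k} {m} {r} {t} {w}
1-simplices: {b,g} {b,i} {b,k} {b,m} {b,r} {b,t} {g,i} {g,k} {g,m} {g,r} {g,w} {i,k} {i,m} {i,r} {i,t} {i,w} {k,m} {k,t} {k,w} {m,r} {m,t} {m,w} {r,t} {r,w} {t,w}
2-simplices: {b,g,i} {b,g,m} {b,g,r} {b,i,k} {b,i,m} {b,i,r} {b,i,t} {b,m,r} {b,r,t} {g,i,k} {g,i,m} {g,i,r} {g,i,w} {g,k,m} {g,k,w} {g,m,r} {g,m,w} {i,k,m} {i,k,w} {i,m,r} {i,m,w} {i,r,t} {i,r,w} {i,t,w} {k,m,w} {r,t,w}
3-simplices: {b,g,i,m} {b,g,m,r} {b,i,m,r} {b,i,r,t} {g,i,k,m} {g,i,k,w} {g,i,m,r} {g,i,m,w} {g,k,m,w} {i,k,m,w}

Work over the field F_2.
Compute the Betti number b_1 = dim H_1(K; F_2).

b_1=2

n_0=8 n_1=25 n_2=26 n_3=10  [Z2]
∂1: piv[bg,bi,bk,bm,br,bt,gw] rk=7  ker:gi,gk,gm,gr,ik,im,ir,it,iw,km,kt,kw,mr,mt,mw,rt,rw,tw
∂2: piv[bgi,bgm,bgr,bik,bim,bir,bit,bmr,brt,gik,giw,gkm,gkw,gmw,irw,itw] rk=16  ker:gim,gir,gmr,ikm,ikw,imr,imw,irt,kmw,rtw
∂3: piv[bgim,bgmr,bimr,birt,gikm,gikw,gimr,gimw,gkmw] rk=9  ker:ikmw
b_1=(25−7)−16=2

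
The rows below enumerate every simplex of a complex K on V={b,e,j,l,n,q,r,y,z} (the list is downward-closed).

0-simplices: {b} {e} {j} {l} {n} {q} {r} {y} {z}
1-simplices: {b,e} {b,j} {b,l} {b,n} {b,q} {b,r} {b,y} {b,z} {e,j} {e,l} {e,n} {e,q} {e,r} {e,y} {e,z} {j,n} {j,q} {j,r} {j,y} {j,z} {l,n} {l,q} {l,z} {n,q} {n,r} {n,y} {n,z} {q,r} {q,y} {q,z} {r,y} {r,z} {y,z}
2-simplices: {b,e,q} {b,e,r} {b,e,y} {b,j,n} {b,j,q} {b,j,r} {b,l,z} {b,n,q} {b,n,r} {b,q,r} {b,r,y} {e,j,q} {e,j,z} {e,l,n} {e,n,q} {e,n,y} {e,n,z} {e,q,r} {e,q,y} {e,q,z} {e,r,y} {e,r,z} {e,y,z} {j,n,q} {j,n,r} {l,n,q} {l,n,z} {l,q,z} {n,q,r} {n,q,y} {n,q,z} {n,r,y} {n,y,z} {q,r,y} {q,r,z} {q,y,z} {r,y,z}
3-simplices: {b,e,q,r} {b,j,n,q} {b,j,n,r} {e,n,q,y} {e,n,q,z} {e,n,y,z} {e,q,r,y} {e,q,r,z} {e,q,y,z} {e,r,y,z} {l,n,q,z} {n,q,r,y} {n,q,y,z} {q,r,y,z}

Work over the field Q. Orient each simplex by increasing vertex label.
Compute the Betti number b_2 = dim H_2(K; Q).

n_0=9 n_1=33 n_2=37 n_3=14  [Q]
∂1: piv[be,bj,bl,bn,bq,br,by,bz] rk=8  ker:ej,el,en,eq,er,ey,ez,jn,jq,jr,jy,jz,ln,lq,lz,nq,nr,ny,nz,qr,qy,qz,ry,rz,yz
∂2: piv[beq,ber,bey,bjn,bjq,bjr,blz,bnq,bnr,bqr,bry,ejq,ejz,eln,enq,eny,enz,eqy,eqz,erz,eyz,lnq,lnz] rk=23  ker:eqr,ery,jnq,jnr,lqz,nqr,nqy,nqz,nry,nyz,qry,qrz,qyz,ryz
∂3: piv[beqr,bjnq,bjnr,enqy,enqz,enyz,eqry,eqrz,eqyz,eryz,lnqz,nqry] rk=12  ker:nqyz,qryz
b_2=(37−23)−12=2

b_2=2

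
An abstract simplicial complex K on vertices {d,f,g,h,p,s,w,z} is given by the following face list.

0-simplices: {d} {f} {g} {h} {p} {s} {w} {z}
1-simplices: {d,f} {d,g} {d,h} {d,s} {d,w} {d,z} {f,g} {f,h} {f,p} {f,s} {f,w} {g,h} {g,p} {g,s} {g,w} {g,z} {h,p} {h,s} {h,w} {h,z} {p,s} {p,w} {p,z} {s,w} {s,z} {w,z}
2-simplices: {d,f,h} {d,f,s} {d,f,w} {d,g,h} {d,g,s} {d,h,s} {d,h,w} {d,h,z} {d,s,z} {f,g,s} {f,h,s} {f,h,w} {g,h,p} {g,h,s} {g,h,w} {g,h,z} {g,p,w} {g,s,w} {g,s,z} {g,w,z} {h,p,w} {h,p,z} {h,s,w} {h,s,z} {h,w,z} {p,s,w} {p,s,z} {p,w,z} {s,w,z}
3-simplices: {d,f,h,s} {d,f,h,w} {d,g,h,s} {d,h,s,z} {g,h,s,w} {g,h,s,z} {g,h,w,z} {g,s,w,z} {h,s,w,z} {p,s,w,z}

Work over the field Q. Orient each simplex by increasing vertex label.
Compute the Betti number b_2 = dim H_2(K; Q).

b_2=2

n_0=8 n_1=26 n_2=29 n_3=10  [Q]
∂1: piv[df,dg,dh,ds,dw,dz,fp] rk=7  ker:fg,fh,fs,fw,gh,gp,gs,gw,gz,hp,hs,hw,hz,ps,pw,pz,sw,sz,wz
∂2: piv[dfh,dfs,dfw,dgh,dgs,dhs,dhw,dhz,dsz,fgs,ghp,ghw,ghz,gpw,gsw,gwz,hpz,psw] rk=18  ker:fhs,fhw,ghs,gsz,hpw,hsw,hsz,hwz,psz,pwz,swz
∂3: piv[dfhs,dfhw,dghs,dhsz,ghsw,ghsz,ghwz,gswz,pswz] rk=9  ker:hswz
b_2=(29−18)−9=2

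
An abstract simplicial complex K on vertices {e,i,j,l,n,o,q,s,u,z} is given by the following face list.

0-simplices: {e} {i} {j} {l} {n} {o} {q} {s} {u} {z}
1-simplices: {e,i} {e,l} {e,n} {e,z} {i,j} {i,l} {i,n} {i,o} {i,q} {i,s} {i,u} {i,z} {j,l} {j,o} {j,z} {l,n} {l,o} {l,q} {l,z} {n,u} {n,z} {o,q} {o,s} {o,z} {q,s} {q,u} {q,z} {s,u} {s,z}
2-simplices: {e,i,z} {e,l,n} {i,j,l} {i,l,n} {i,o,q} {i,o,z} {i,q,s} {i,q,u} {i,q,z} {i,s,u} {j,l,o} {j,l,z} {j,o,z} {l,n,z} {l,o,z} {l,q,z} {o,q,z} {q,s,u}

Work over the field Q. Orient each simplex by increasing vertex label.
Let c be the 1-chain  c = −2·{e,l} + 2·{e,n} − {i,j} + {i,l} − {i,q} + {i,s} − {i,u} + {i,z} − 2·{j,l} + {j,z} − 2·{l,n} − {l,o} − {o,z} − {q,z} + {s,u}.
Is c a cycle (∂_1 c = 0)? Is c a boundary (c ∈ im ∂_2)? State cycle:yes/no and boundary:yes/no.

n_0=10 n_1=29 n_2=18  [Q]
∂1: piv[ei,el,en,ez,ij,io,iq,is,iu] rk=9  ker:il,in,iz,jl,jo,jz,ln,lo,lq,lz,nu,nz,oq,os,oz,qs,qu,qz,su,sz
∂2: piv[eiz,eln,ijl,iln,ioq,ioz,iqs,iqu,iqz,isu,jlo,jlz,joz,lnz,lqz] rk=15  ker:loz,oqz,qsu
∂1c = 0
c vs im∂2: reduces to 0 ⇒ boundary

cycle:yes boundary:yes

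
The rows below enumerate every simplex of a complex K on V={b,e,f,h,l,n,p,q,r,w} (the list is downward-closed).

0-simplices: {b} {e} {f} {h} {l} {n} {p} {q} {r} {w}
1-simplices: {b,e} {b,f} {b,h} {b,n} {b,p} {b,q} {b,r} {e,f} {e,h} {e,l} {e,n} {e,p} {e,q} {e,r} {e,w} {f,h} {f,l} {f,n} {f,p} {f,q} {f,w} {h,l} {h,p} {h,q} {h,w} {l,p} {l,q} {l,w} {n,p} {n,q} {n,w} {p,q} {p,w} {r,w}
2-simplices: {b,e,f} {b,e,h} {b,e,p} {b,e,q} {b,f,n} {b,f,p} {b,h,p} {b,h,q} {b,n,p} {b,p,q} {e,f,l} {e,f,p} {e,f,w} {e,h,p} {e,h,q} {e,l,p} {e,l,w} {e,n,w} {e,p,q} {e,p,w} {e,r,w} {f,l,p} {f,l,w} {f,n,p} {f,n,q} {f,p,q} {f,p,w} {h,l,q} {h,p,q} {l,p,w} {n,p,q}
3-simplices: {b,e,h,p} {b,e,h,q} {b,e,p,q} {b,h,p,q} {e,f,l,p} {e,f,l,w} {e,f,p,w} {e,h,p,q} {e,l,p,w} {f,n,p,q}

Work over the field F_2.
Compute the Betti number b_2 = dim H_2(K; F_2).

n_0=10 n_1=34 n_2=31 n_3=10  [Z2]
∂1: piv[be,bf,bh,bn,bp,bq,br,el,ew] rk=9  ker:ef,eh,en,ep,eq,er,fh,fl,fn,fp,fq,fw,hl,hp,hq,hw,lp,lq,lw,np,nq,nw,pq,pw,rw
∂2: piv[bef,beh,bep,beq,bfn,bfp,bhp,bhq,bnp,bpq,efl,efw,elp,elw,enw,epw,erw,fnq,fpq,hlq] rk=20  ker:efp,ehp,ehq,epq,flp,flw,fnp,fpw,hpq,lpw,npq
∂3: piv[behp,behq,bepq,bhpq,eflp,eflw,efpw,elpw,fnpq] rk=9  ker:ehpq
b_2=(31−20)−9=2

b_2=2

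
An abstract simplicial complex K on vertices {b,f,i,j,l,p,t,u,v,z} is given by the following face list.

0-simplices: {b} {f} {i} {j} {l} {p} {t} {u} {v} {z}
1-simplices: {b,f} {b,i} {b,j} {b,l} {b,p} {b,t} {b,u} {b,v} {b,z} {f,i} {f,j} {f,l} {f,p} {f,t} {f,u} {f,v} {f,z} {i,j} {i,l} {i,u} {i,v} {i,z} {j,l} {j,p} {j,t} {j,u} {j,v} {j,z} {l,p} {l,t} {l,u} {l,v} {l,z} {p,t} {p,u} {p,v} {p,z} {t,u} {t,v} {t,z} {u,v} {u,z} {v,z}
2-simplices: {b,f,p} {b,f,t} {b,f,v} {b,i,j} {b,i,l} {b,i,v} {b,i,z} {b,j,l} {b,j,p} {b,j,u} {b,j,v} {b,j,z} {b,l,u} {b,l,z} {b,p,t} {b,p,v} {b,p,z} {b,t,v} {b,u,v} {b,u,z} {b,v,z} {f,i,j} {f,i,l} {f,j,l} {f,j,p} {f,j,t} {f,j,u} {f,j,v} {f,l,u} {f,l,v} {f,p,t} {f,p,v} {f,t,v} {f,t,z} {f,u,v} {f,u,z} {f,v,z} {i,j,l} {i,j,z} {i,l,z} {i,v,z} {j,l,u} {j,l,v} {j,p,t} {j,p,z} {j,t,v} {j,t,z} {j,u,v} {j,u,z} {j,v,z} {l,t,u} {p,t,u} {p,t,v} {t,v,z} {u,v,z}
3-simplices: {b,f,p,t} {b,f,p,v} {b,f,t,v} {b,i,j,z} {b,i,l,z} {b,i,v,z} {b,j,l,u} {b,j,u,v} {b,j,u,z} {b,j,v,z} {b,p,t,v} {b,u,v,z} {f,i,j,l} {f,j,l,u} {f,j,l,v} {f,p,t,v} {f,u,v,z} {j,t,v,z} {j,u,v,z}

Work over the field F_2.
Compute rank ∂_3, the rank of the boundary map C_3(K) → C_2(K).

n_0=10 n_1=43 n_2=55 n_3=19  [Z2]
∂1: piv[bf,bi,bj,bl,bp,bt,bu,bv,bz] rk=9  ker:fi,fj,fl,fp,ft,fu,fv,fz,ij,il,iu,iv,iz,jl,jp,jt,ju,jv,jz,lp,lt,lu,lv,lz,pt,pu,pv,pz,tu,tv,tz,uv,uz,vz
∂2: piv[bfp,bft,bfv,bij,bil,biv,biz,bjl,bjp,bju,bjv,bjz,blu,blz,bpt,bpv,bpz,btv,buv,buz,bvz,fij,fil,fjp,fjt,fju,flv,ftz,fuz,ltu,ptu] rk=31  ker:fjl,fjv,flu,fpt,fpv,ftv,fuv,fvz,ijl,ijz,ilz,ivz,jlu,jlv,jpt,jpz,jtv,jtz,juv,juz,jvz,ptv,tvz,uvz
∂3: piv[bfpt,bfpv,bftv,bijz,bilz,bivz,bjlu,bjuv,bjuz,bjvz,bptv,buvz,fijl,fjlu,fjlv,fuvz,jtvz] rk=17  ker:fptv,juvz
rk∂_3=17

rank∂_3=17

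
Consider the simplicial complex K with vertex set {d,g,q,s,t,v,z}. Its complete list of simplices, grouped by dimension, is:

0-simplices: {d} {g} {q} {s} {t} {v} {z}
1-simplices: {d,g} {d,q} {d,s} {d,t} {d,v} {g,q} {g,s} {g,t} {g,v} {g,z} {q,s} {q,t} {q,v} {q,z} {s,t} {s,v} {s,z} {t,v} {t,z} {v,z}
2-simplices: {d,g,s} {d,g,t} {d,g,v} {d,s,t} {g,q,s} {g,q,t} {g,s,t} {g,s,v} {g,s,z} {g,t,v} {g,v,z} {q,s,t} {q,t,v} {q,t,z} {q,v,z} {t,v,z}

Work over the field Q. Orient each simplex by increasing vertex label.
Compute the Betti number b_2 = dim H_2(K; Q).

n_0=7 n_1=20 n_2=16  [Q]
∂1: piv[dg,dq,ds,dt,dv,gz] rk=6  ker:gq,gs,gt,gv,qs,qt,qv,qz,st,sv,sz,tv,tz,vz
∂2: piv[dgs,dgt,dgv,dst,gqs,gqt,gsv,gsz,gtv,gvz,qtv,qtz,qvz] rk=13  ker:gst,qst,tvz
b_2=(16−13)−0=3

b_2=3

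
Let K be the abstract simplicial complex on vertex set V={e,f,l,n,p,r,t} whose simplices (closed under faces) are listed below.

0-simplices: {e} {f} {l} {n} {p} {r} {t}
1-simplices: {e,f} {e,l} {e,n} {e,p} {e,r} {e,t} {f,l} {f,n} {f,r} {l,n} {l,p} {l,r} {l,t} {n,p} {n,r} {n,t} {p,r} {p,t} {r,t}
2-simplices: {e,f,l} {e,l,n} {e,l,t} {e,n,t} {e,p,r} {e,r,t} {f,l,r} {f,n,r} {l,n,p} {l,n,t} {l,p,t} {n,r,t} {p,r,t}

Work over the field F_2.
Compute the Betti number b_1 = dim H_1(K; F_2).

b_1=1

n_0=7 n_1=19 n_2=13  [Z2]
∂1: piv[ef,el,en,ep,er,et] rk=6  ker:fl,fn,fr,ln,lp,lr,lt,np,nr,nt,pr,pt,rt
∂2: piv[efl,eln,elt,ent,epr,ert,flr,fnr,lnp,lpt,nrt,prt] rk=12  ker:lnt
b_1=(19−6)−12=1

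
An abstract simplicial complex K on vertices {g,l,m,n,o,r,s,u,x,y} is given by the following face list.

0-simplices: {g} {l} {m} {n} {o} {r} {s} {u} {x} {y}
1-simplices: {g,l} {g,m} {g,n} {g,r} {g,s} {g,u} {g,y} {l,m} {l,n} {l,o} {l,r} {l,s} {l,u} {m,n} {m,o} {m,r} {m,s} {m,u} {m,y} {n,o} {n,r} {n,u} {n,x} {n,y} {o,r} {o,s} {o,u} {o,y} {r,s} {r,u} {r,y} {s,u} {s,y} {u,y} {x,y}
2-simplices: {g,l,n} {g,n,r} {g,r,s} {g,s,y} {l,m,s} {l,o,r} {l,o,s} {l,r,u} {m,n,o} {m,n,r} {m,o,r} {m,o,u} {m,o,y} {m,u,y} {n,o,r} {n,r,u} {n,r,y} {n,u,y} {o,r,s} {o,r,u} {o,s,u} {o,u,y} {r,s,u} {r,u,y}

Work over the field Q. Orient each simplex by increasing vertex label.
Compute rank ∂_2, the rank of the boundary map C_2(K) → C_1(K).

n_0=10 n_1=35 n_2=24  [Q]
∂1: piv[gl,gm,gn,gr,gs,gu,gy,lo,nx] rk=9  ker:lm,ln,lr,ls,lu,mn,mo,mr,ms,mu,my,no,nr,nu,ny,or,os,ou,oy,rs,ru,ry,su,sy,uy,xy
∂2: piv[gln,gnr,grs,gsy,lms,lor,los,lru,mno,mnr,mor,mou,moy,muy,nru,nry,nuy,ors,oru,osu] rk=20  ker:nor,ouy,rsu,ruy
rk∂_2=20

rank∂_2=20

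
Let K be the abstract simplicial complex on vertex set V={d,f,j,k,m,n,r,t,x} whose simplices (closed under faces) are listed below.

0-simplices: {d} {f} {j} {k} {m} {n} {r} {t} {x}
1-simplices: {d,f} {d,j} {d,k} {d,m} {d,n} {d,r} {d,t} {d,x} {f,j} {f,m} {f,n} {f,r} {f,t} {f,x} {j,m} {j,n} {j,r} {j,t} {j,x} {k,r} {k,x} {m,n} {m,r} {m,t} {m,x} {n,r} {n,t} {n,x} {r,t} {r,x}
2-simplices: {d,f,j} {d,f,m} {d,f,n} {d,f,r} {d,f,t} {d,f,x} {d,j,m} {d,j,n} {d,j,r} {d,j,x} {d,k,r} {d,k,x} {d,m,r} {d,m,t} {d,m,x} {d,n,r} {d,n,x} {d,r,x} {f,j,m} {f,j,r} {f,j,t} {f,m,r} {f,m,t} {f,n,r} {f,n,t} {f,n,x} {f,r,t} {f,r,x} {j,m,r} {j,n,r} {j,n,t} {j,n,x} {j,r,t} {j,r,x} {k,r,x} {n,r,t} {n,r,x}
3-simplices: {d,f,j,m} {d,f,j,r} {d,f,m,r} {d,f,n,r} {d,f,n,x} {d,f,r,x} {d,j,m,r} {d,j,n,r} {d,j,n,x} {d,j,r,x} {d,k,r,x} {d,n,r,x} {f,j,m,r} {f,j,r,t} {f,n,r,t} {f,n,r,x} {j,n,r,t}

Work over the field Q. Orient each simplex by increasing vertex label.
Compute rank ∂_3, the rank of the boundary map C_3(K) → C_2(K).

rank∂_3=15

n_0=9 n_1=30 n_2=37 n_3=17  [Q]
∂1: piv[df,dj,dk,dm,dn,dr,dt,dx] rk=8  ker:fj,fm,fn,fr,ft,fx,jm,jn,jr,jt,jx,kr,kx,mn,mr,mt,mx,nr,nt,nx,rt,rx
∂2: piv[dfj,dfm,dfn,dfr,dft,dfx,djm,djn,djr,djx,dkr,dkx,dmr,dmt,dmx,dnr,dnx,drx,fjt,fnt,frt] rk=21  ker:fjm,fjr,fmr,fmt,fnr,fnx,frx,jmr,jnr,jnt,jnx,jrt,jrx,krx,nrt,nrx
∂3: piv[dfjm,dfjr,dfmr,dfnr,dfnx,dfrx,djmr,djnr,djnx,djrx,dkrx,dnrx,fjrt,fnrt,jnrt] rk=15  ker:fjmr,fnrx
rk∂_3=15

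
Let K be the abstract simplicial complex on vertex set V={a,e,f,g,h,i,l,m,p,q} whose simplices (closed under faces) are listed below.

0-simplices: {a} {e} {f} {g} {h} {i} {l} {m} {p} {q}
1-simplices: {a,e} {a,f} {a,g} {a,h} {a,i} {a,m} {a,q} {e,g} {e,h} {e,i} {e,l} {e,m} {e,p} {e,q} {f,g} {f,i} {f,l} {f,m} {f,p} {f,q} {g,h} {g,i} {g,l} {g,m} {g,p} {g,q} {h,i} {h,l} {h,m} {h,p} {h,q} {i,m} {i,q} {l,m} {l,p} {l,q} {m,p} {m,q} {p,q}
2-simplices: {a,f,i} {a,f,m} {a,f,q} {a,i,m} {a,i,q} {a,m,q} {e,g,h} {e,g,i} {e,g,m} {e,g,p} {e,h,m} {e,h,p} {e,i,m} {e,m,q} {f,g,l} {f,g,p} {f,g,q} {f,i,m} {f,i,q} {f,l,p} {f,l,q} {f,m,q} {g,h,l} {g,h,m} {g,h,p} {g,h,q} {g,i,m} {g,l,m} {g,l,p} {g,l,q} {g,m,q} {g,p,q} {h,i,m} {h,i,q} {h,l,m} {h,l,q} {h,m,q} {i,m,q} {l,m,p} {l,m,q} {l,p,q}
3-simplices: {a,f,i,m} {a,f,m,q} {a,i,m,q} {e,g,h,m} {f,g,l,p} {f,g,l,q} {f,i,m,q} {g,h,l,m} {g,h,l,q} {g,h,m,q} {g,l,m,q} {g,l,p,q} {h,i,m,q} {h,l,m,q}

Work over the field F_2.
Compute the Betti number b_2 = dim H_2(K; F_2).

b_2=2

n_0=10 n_1=39 n_2=41 n_3=14  [Z2]
∂1: piv[ae,af,ag,ah,ai,am,aq,el,ep] rk=9  ker:eg,eh,ei,em,eq,fg,fi,fl,fm,fp,fq,gh,gi,gl,gm,gp,gq,hi,hl,hm,hp,hq,im,iq,lm,lp,lq,mp,mq,pq
∂2: piv[afi,afm,afq,aim,aiq,amq,egh,egi,egm,egp,ehm,ehp,eim,emq,fgl,fgp,fgq,flp,flq,ghl,ghq,glm,gmq,gpq,him,lmp] rk=26  ker:fim,fiq,fmq,ghm,ghp,gim,glp,glq,hiq,hlm,hlq,hmq,imq,lmq,lpq
∂3: piv[afim,afmq,aimq,eghm,fglp,fglq,fimq,ghlm,ghlq,ghmq,glmq,glpq,himq] rk=13  ker:hlmq
b_2=(41−26)−13=2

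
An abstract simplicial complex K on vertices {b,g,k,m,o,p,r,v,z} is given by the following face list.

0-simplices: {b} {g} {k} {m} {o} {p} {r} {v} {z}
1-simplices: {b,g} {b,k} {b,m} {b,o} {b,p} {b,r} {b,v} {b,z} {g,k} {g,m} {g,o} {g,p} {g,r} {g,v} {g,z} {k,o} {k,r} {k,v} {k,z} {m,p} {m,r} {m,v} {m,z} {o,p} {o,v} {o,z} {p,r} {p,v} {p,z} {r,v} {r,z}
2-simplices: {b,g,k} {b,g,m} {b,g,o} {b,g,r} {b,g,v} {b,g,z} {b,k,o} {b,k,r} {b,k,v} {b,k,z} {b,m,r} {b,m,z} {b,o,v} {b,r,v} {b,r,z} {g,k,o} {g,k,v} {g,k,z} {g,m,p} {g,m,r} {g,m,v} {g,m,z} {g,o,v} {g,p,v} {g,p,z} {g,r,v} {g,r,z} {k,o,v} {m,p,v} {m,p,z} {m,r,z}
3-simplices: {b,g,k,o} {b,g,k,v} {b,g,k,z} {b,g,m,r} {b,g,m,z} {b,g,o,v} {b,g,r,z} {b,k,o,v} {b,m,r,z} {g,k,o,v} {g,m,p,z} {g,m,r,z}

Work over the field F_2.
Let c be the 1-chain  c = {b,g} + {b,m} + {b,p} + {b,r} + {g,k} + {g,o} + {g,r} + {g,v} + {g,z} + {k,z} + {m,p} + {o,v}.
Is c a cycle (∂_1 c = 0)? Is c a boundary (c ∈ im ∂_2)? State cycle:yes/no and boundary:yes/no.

n_0=9 n_1=31 n_2=31 n_3=12  [Z2]
∂1: piv[bg,bk,bm,bo,bp,br,bv,bz] rk=8  ker:gk,gm,go,gp,gr,gv,gz,ko,kr,kv,kz,mp,mr,mv,mz,op,ov,oz,pr,pv,pz,rv,rz
∂2: piv[bgk,bgm,bgo,bgr,bgv,bgz,bko,bkr,bkv,bkz,bmr,bmz,bov,brv,brz,gmp,gmv,gpv,gpz] rk=19  ker:gko,gkv,gkz,gmr,gmz,gov,grv,grz,kov,mpv,mpz,mrz
∂3: piv[bgko,bgkv,bgkz,bgmr,bgmz,bgov,bgrz,bkov,bmrz,gmpz] rk=10  ker:gkov,gmrz
∂1c = 0
c vs im∂2: residual ≠ 0 ⇒ not boundary

cycle:yes boundary:no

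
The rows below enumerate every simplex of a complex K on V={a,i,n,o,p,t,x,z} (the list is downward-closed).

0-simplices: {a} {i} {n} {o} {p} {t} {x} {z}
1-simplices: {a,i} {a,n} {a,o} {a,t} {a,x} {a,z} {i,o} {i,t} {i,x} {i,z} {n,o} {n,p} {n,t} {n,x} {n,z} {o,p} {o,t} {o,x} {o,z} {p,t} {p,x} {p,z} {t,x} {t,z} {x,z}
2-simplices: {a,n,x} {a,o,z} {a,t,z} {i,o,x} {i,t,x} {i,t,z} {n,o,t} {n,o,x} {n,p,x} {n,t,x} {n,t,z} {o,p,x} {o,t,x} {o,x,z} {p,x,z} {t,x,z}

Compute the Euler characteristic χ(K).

n_0=8 n_1=25 n_2=16
χ=+8−25+16=-1

χ(K)=-1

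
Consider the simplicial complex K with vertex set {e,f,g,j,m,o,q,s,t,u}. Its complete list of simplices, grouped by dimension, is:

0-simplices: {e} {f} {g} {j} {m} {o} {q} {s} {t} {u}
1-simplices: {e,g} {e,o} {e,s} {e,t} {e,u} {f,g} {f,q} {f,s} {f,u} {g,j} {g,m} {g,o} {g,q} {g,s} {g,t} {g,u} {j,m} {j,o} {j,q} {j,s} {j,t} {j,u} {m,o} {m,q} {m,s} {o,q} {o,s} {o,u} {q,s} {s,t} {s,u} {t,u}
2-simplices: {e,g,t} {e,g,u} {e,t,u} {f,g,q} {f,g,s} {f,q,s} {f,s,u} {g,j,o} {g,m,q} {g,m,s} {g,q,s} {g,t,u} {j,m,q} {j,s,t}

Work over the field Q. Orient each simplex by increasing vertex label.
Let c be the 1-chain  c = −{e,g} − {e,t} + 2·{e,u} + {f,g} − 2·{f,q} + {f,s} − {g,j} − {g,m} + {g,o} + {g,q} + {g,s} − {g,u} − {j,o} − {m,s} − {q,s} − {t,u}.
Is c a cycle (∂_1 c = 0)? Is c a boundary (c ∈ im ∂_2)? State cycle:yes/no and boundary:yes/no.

cycle:yes boundary:yes

n_0=10 n_1=32 n_2=14  [Q]
∂1: piv[eg,eo,es,et,eu,fg,fq,gj,gm] rk=9  ker:fs,fu,go,gq,gs,gt,gu,jm,jo,jq,js,jt,ju,mo,mq,ms,oq,os,ou,qs,st,su,tu
∂2: piv[egt,egu,etu,fgq,fgs,fqs,fsu,gjo,gmq,gms,jmq,jst] rk=12  ker:gqs,gtu
∂1c = 0
c vs im∂2: reduces to 0 ⇒ boundary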